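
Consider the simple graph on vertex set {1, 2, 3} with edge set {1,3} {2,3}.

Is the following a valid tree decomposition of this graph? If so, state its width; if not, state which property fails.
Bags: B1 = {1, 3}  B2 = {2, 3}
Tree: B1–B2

Yes; width 1.

Every vertex of G appears in some bag (union = {1, 2, 3}); every edge is covered by a bag; and for each vertex v the set of bags containing v is connected in the bag tree. The decomposition is therefore valid. The largest bag has 2 vertices, so the width is 1.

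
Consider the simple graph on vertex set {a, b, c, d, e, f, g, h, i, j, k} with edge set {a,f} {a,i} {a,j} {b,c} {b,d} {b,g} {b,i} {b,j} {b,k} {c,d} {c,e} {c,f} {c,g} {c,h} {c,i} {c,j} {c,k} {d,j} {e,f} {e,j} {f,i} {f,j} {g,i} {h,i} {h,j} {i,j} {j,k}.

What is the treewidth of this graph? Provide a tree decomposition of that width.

Every bag has size at most 4, so the width is 4 − 1 = 3 and tw(G) ≤ 3. On the other hand G contains the 4-clique {b, c, g, i}. A clique must lie in a single bag of any decomposition, so no decomposition can have width below 3. Hence tw(G) = 3 exactly.

Treewidth 3.
One such decomposition:
Bags: B1 = {c, e, f, j}  B2 = {c, f, i, j}  B3 = {a, f, i, j}  B4 = {b, c, i, j}  B5 = {b, c, g, i}  B6 = {c, h, i, j}  B7 = {b, c, j, k}  B8 = {b, c, d, j}
Tree: B1–B2, B2–B3, B2–B4, B4–B5, B2–B6, B4–B7, B7–B8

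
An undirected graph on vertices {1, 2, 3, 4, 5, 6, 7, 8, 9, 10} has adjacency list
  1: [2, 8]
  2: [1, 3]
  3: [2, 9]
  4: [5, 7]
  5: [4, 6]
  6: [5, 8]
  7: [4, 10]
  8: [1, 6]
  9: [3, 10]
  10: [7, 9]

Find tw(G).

A width-2 tree decomposition is:
Bags: B1 = {3, 9, 10}  B2 = {3, 7, 10}  B3 = {3, 4, 7}  B4 = {3, 4, 5}  B5 = {3, 5, 6}  B6 = {3, 6, 8}  B7 = {1, 3, 8}  B8 = {1, 2, 3}
Tree: B1–B2, B2–B3, B3–B4, B4–B5, B5–B6, B6–B7, B7–B8
Each bag holds 3 vertices, so the decomposition has width 2, which upper-bounds the treewidth. Since 3–9–10–7–4–5–6–8–1–2–3 is a cycle in G, G is not acyclic. Forests are exactly the graphs of treewidth ≤ 1, so tw(G) ≥ 2. Combining the bounds, tw(G) = 2.

2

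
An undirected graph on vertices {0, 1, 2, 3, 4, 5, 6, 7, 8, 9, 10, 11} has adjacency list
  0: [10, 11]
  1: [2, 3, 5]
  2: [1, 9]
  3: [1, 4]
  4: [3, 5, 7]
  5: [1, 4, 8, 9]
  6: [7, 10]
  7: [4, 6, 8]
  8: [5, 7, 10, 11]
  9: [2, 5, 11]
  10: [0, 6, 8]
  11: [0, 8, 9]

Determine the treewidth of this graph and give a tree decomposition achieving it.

Treewidth 3.
One optimal decomposition is:
Bags: B1 = {1, 2, 3, 9}  B2 = {1, 3, 5, 9}  B3 = {3, 4, 5, 9}  B4 = {4, 5, 9, 11}  B5 = {4, 5, 8, 11}  B6 = {4, 7, 8, 11}  B7 = {0, 7, 8, 11}  B8 = {0, 7, 8, 10}  B9 = {0, 6, 7, 10}
Tree: B1–B2, B2–B3, B3–B4, B4–B5, B5–B6, B6–B7, B7–B8, B8–B9

The largest bag has 4 vertices, giving width 3; this decomposition certifies tw(G) ≤ 3. For the lower bound: the 4 vertex sets {1,2,3}, {9}, {5}, {4,7,8,11} are disjoint, each induces a connected subgraph, and every pair is joined by at least one edge of G. Contracting each set to a single vertex therefore yields K_{4} as a minor, and since treewidth is minor-monotone, tw(G) ≥ tw(K_{4}) = 3. Combining the bounds, tw(G) = 3.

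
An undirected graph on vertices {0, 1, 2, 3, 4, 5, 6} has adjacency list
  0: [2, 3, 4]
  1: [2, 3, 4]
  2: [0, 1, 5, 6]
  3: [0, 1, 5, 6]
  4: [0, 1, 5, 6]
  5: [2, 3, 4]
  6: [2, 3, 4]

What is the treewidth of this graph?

3

A width-3 tree decomposition is:
Bags: B1 = {1, 2, 3, 4}  B2 = {0, 2, 3, 4}  B3 = {2, 3, 4, 5}  B4 = {2, 3, 4, 6}
Tree: B1–B2, B2–B3, B3–B4
The largest bag has 4 vertices, giving width 3; this decomposition certifies tw(G) ≤ 3. For the lower bound: the 4 vertex sets {1,4}, {0,2}, {3}, {5} are disjoint, each induces a connected subgraph, and every pair is joined by at least one edge of G. Contracting each set to a single vertex therefore yields K_{4} as a minor, and since treewidth is minor-monotone, tw(G) ≥ tw(K_{4}) = 3. Therefore the treewidth is 3.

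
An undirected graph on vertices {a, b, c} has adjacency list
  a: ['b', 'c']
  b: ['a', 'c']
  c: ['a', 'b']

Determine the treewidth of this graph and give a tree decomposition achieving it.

Treewidth 2.
One such decomposition:
Bags: B1 = {a, b, c}
Tree: (single bag)

With just one bag of size 3, the width is 3 − 1 = 2, so tw(G) ≤ 2. For the lower bound, the 3 vertices {a, b, c} are pairwise adjacent, and any tree decomposition puts a clique entirely inside one bag — forcing width ≥ 2. The upper and lower bounds meet at 2, so that is the treewidth.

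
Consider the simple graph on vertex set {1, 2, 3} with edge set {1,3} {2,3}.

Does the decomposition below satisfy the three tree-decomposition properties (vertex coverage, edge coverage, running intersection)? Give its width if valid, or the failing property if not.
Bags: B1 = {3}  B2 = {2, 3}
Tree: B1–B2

A tree decomposition must satisfy three properties: every vertex lies in some bag; for every edge, both endpoints lie together in some bag; and for every vertex, the bags containing it form a connected subtree. Here vertex 1 appears in no bag, so the decomposition is invalid.

No — vertex 1 appears in no bag.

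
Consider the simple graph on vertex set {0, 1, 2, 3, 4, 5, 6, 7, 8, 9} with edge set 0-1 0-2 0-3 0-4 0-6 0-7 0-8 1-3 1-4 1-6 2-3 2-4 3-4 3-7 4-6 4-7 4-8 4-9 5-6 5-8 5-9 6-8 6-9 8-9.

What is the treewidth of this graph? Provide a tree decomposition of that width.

The largest bag has 4 vertices, giving width 3; this decomposition certifies tw(G) ≤ 3. On the other hand G contains the 4-clique {0, 4, 6, 8}. A clique must lie in a single bag of any decomposition, so no decomposition can have width below 3. Hence tw(G) = 3 exactly.

Treewidth 3.
One such decomposition:
Bags: B1 = {0, 4, 6, 8}  B2 = {0, 1, 4, 6}  B3 = {4, 6, 8, 9}  B4 = {5, 6, 8, 9}  B5 = {0, 1, 3, 4}  B6 = {0, 3, 4, 7}  B7 = {0, 2, 3, 4}
Tree: B1–B2, B1–B3, B3–B4, B2–B5, B5–B6, B5–B7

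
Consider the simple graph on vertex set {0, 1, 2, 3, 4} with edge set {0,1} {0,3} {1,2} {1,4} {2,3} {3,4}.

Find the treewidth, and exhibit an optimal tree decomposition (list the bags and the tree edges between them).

Treewidth 2.
Bags: B1 = {0, 1, 3}  B2 = {1, 2, 3}  B3 = {1, 3, 4}
Tree: B1–B2, B2–B3

Every bag has size at most 3, so the width is 3 − 1 = 2 and tw(G) ≤ 2. Since 1–0–3–2–1 is a cycle in G, G is not acyclic. Forests are exactly the graphs of treewidth ≤ 1, so tw(G) ≥ 2. Therefore the treewidth is 2.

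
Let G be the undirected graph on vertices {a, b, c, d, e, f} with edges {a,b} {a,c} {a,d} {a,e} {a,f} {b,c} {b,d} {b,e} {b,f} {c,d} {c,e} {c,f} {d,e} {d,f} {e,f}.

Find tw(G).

A width-5 tree decomposition is:
Bags: B1 = {a, b, c, d, e, f}
Tree: (single bag)
With just one bag of size 6, the width is 6 − 1 = 5, so tw(G) ≤ 5. On the other hand G contains the 6-clique {a, b, c, d, e, f}. A clique must lie in a single bag of any decomposition, so no decomposition can have width below 5. Therefore the treewidth is 5.

5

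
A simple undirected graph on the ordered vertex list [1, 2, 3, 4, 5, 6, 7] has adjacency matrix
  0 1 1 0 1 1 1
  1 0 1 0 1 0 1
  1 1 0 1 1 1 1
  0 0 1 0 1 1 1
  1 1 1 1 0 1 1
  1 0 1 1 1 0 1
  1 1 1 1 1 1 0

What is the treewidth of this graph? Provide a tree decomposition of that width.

Every bag has size at most 5, so the width is 5 − 1 = 4 and tw(G) ≤ 4. Conversely, {1, 2, 3, 5, 7} is a clique of size 5, and the vertices of any clique must share a bag in every tree decomposition; so some bag has ≥ 5 vertices and tw(G) ≥ 4. Hence tw(G) = 4 exactly.

Treewidth 4.
One such decomposition:
Bags: B1 = {1, 2, 3, 5, 7}  B2 = {1, 3, 5, 6, 7}  B3 = {3, 4, 5, 6, 7}
Tree: B1–B2, B2–B3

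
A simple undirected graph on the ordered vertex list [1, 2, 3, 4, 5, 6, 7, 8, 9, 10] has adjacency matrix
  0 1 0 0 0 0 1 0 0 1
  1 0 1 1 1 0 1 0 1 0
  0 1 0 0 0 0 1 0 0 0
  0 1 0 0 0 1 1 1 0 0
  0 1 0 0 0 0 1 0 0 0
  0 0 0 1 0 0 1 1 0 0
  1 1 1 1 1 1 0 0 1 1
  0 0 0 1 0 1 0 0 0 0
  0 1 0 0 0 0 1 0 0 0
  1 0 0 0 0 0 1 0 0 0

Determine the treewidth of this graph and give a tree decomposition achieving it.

Every bag has size at most 3, so the width is 3 − 1 = 2 and tw(G) ≤ 2. Conversely, {4, 6, 8} is a clique of size 3, and the vertices of any clique must share a bag in every tree decomposition; so some bag has ≥ 3 vertices and tw(G) ≥ 2. Therefore the treewidth is 2.

Treewidth 2.
One optimal decomposition is:
Bags: B1 = {1, 2, 7}  B2 = {1, 7, 10}  B3 = {2, 4, 7}  B4 = {2, 5, 7}  B5 = {4, 6, 7}  B6 = {2, 7, 9}  B7 = {2, 3, 7}  B8 = {4, 6, 8}
Tree: B1–B2, B1–B3, B1–B4, B3–B5, B4–B6, B1–B7, B5–B8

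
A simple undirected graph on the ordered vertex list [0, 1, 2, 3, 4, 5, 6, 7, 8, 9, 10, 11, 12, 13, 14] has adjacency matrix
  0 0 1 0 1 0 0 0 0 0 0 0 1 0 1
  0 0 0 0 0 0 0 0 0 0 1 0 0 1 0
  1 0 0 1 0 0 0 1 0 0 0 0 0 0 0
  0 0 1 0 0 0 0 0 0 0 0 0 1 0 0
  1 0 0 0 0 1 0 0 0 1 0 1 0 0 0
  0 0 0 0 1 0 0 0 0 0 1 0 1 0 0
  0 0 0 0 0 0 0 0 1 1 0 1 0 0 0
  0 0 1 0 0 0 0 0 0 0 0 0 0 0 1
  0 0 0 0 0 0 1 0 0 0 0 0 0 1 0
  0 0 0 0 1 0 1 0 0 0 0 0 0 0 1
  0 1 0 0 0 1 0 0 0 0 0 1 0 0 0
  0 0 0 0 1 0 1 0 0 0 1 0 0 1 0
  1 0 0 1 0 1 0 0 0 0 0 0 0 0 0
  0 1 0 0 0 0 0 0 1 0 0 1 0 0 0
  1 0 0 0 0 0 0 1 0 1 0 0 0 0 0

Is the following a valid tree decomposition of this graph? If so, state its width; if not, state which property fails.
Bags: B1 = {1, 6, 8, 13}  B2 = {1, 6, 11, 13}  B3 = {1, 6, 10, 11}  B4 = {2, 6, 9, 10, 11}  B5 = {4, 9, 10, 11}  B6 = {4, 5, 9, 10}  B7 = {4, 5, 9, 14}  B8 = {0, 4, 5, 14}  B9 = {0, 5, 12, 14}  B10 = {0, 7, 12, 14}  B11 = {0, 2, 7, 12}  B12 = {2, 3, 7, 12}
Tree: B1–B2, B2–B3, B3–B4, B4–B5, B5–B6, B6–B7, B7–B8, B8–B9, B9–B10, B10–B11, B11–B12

No — bags containing vertex 2 are not connected in the tree.

A tree decomposition must satisfy three properties: every vertex lies in some bag; for every edge, both endpoints lie together in some bag; and for every vertex, the bags containing it form a connected subtree. Here bags containing vertex 2 are not connected in the tree, so the decomposition is invalid.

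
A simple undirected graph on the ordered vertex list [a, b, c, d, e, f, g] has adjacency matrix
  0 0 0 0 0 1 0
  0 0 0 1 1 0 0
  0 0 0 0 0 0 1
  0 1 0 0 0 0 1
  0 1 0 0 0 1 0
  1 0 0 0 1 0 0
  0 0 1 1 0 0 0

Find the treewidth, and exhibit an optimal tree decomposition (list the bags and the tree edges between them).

Treewidth 1.
One optimal decomposition is:
Bags: B1 = {a, f}  B2 = {e, f}  B3 = {b, e}  B4 = {b, d}  B5 = {d, g}  B6 = {c, g}
Tree: B1–B2, B2–B3, B3–B4, B4–B5, B5–B6

Each bag holds 2 vertices, so the decomposition has width 1, which upper-bounds the treewidth. Any graph with an edge has treewidth ≥ 1, and G has the edge a–f. The upper and lower bounds meet at 1, so that is the treewidth.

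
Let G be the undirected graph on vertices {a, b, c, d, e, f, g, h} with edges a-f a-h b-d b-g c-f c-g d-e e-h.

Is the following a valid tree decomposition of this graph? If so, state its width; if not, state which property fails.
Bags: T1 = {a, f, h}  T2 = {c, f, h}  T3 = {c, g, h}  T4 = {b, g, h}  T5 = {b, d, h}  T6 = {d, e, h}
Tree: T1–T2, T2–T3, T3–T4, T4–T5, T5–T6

Yes; width 2.

Every vertex of G appears in some bag (union = {a, b, c, d, e, f, g, h}); every edge is covered by a bag; and for each vertex v the set of bags containing v is connected in the bag tree. The decomposition is therefore valid. The largest bag has 3 vertices, so the width is 2.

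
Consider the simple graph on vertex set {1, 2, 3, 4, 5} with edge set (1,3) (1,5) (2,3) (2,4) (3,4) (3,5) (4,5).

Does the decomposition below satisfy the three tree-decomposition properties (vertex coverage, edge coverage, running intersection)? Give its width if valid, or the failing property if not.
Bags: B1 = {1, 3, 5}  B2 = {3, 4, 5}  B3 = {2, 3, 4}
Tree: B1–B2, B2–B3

Vertex coverage: the bags together contain {1, 2, 3, 4, 5}, the full vertex set. Edge coverage: each edge of G has both endpoints in at least one bag. Running intersection: for every vertex, the bags containing it form a connected subtree. All three properties hold, so this is a valid tree decomposition of width max|bag| − 1 = 2, and hence tw(G) ≤ 2.

Yes; width 2.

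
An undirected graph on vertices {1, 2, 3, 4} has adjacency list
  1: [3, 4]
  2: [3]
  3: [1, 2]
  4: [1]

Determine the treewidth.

1

A width-1 tree decomposition is:
Bags: B1 = {2, 3}  B2 = {1, 3}  B3 = {1, 4}
Tree: B1–B2, B2–B3
Each bag holds 2 vertices, so the decomposition has width 1, which upper-bounds the treewidth. G has an edge, so its treewidth is at least 1. The upper and lower bounds meet at 1, so that is the treewidth.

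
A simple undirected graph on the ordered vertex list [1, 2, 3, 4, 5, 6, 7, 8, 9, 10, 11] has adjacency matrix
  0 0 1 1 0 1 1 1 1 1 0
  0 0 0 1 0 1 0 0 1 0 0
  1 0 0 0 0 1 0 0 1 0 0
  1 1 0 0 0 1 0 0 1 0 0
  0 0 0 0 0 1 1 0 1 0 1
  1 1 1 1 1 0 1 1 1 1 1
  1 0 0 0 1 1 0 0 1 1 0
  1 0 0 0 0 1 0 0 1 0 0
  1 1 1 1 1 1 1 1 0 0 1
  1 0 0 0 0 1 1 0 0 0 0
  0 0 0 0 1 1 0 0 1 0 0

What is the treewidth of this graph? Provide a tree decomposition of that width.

Each bag holds 4 vertices, so the decomposition has width 3, which upper-bounds the treewidth. For the lower bound, the 4 vertices {1, 6, 8, 9} are pairwise adjacent, and any tree decomposition puts a clique entirely inside one bag — forcing width ≥ 3. The upper and lower bounds meet at 3, so that is the treewidth.

Treewidth 3.
Bags: B1 = {1, 6, 7, 9}  B2 = {5, 6, 7, 9}  B3 = {1, 4, 6, 9}  B4 = {1, 6, 7, 10}  B5 = {5, 6, 9, 11}  B6 = {1, 3, 6, 9}  B7 = {2, 4, 6, 9}  B8 = {1, 6, 8, 9}
Tree: B1–B2, B1–B3, B1–B4, B2–B5, B1–B6, B3–B7, B6–B8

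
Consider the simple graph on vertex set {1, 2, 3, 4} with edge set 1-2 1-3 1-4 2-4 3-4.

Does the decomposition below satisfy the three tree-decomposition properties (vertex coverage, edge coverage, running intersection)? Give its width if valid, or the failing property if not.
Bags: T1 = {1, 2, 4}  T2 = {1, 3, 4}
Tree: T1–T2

Yes; width 2.

Every vertex of G appears in some bag (union = {1, 2, 3, 4}); every edge is covered by a bag; and for each vertex v the set of bags containing v is connected in the bag tree. The decomposition is therefore valid. The largest bag has 3 vertices, so the width is 2.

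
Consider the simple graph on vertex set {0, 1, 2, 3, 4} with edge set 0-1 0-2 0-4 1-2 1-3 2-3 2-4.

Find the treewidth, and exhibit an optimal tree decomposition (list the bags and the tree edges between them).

Treewidth 2.
One such decomposition:
Bags: B1 = {0, 1, 2}  B2 = {0, 2, 4}  B3 = {1, 2, 3}
Tree: B1–B2, B1–B3

Each bag holds 3 vertices, so the decomposition has width 2, which upper-bounds the treewidth. Conversely, {0, 1, 2} is a clique of size 3, and the vertices of any clique must share a bag in every tree decomposition; so some bag has ≥ 3 vertices and tw(G) ≥ 2. Hence tw(G) = 2 exactly.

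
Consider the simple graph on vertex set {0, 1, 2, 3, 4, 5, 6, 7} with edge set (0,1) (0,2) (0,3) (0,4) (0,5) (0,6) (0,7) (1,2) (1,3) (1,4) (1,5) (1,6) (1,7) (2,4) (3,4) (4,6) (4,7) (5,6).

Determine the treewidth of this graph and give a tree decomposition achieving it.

Each bag holds 4 vertices, so the decomposition has width 3, which upper-bounds the treewidth. On the other hand G contains the 4-clique {0, 1, 2, 4}. A clique must lie in a single bag of any decomposition, so no decomposition can have width below 3. Combining the bounds, tw(G) = 3.

Treewidth 3.
One optimal decomposition is:
Bags: B1 = {0, 1, 4, 6}  B2 = {0, 1, 3, 4}  B3 = {0, 1, 2, 4}  B4 = {0, 1, 5, 6}  B5 = {0, 1, 4, 7}
Tree: B1–B2, B2–B3, B1–B4, B2–B5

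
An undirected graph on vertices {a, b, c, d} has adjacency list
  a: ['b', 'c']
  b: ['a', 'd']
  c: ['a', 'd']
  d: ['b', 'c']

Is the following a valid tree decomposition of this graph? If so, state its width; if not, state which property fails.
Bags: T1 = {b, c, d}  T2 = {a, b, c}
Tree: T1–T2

Yes; width 2.

Vertex coverage: the bags together contain {a, b, c, d}, the full vertex set. Edge coverage: each edge of G has both endpoints in at least one bag. Running intersection: for every vertex, the bags containing it form a connected subtree. All three properties hold, so this is a valid tree decomposition of width max|bag| − 1 = 2, and hence tw(G) ≤ 2.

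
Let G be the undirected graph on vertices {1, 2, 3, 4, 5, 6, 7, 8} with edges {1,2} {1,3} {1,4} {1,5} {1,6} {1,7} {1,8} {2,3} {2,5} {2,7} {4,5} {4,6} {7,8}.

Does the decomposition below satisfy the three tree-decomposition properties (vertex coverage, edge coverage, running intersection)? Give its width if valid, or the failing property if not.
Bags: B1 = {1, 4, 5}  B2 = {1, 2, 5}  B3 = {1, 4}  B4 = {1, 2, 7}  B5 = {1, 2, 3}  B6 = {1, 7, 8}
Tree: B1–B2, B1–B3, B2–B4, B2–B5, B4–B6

A tree decomposition must satisfy three properties: every vertex lies in some bag; for every edge, both endpoints lie together in some bag; and for every vertex, the bags containing it form a connected subtree. Here vertex 6 appears in no bag, so the decomposition is invalid.

No — vertex 6 appears in no bag.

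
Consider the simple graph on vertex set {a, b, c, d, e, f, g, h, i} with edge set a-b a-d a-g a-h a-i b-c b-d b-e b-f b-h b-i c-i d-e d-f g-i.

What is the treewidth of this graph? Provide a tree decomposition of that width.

Each bag holds 3 vertices, so the decomposition has width 2, which upper-bounds the treewidth. For the lower bound, the 3 vertices {a, g, i} are pairwise adjacent, and any tree decomposition puts a clique entirely inside one bag — forcing width ≥ 2. Therefore the treewidth is 2.

Treewidth 2.
One optimal decomposition is:
Bags: B1 = {a, b, i}  B2 = {a, b, d}  B3 = {b, d, e}  B4 = {b, d, f}  B5 = {a, g, i}  B6 = {a, b, h}  B7 = {b, c, i}
Tree: B1–B2, B2–B3, B3–B4, B1–B5, B1–B6, B1–B7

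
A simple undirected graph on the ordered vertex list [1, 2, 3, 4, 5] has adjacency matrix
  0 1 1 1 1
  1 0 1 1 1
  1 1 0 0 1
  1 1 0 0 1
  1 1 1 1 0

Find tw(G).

3

A width-3 tree decomposition is:
Bags: B1 = {1, 2, 3, 5}  B2 = {1, 2, 4, 5}
Tree: B1–B2
The largest bag has 4 vertices, giving width 3; this decomposition certifies tw(G) ≤ 3. On the other hand G contains the 4-clique {1, 2, 3, 5}. A clique must lie in a single bag of any decomposition, so no decomposition can have width below 3. Hence tw(G) = 3 exactly.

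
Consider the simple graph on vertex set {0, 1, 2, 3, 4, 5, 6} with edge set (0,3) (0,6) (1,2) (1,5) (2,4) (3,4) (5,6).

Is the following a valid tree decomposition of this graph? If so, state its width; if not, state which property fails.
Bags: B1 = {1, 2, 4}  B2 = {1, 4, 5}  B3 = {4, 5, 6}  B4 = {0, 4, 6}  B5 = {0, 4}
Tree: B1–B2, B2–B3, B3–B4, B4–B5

A tree decomposition must satisfy three properties: every vertex lies in some bag; for every edge, both endpoints lie together in some bag; and for every vertex, the bags containing it form a connected subtree. Here vertex 3 appears in no bag, so the decomposition is invalid.

No — vertex 3 appears in no bag.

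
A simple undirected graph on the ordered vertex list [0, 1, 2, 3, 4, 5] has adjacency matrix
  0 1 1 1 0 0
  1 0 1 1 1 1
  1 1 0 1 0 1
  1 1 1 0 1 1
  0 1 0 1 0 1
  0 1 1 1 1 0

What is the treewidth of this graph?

3

A width-3 tree decomposition is:
Bags: B1 = {1, 3, 4, 5}  B2 = {1, 2, 3, 5}  B3 = {0, 1, 2, 3}
Tree: B1–B2, B2–B3
The largest bag has 4 vertices, giving width 3; this decomposition certifies tw(G) ≤ 3. For the lower bound, the 4 vertices {0, 1, 2, 3} are pairwise adjacent, and any tree decomposition puts a clique entirely inside one bag — forcing width ≥ 3. Therefore the treewidth is 3.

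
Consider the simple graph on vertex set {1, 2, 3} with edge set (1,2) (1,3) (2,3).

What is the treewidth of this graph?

2

A width-2 tree decomposition is:
Bags: B1 = {1, 2, 3}
Tree: (single bag)
A single bag containing all 3 vertices is trivially a valid decomposition of width 2. Conversely, {1, 2, 3} is a clique of size 3, and the vertices of any clique must share a bag in every tree decomposition; so some bag has ≥ 3 vertices and tw(G) ≥ 2. The upper and lower bounds meet at 2, so that is the treewidth.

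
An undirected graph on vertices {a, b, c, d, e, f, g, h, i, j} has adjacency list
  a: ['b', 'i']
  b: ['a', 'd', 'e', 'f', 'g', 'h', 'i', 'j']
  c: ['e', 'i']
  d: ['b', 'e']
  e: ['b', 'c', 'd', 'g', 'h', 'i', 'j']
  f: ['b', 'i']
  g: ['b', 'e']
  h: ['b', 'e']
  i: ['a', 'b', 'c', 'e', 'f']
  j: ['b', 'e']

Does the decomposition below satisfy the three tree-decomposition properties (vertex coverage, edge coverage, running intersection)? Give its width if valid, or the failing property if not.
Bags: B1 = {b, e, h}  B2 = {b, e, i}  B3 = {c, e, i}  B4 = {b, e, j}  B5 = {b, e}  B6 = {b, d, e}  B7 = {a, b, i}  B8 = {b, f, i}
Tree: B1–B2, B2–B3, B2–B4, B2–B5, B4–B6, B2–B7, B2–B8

A tree decomposition must satisfy three properties: every vertex lies in some bag; for every edge, both endpoints lie together in some bag; and for every vertex, the bags containing it form a connected subtree. Here vertex g appears in no bag, so the decomposition is invalid.

No — vertex g appears in no bag.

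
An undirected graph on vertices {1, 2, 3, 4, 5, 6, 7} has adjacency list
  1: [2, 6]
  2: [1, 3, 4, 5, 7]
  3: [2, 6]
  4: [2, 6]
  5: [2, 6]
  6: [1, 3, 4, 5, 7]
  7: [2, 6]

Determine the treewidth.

A width-2 tree decomposition is:
Bags: B1 = {2, 6, 7}  B2 = {2, 5, 6}  B3 = {2, 4, 6}  B4 = {2, 3, 6}  B5 = {1, 2, 6}
Tree: B1–B2, B2–B3, B3–B4, B4–B5
Each bag holds 3 vertices, so the decomposition has width 2, which upper-bounds the treewidth. The edges 2–7–6–5–2 form a cycle, so G is not a tree and its treewidth is at least 2. Combining the bounds, tw(G) = 2.

2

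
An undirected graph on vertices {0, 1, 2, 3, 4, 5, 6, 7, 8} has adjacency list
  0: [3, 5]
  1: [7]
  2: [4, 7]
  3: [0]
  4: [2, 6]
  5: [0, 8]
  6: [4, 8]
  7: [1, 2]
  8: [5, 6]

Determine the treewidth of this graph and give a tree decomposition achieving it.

Treewidth 1.
One such decomposition:
Bags: B1 = {0, 3}  B2 = {0, 5}  B3 = {5, 8}  B4 = {6, 8}  B5 = {4, 6}  B6 = {2, 4}  B7 = {2, 7}  B8 = {1, 7}
Tree: B1–B2, B2–B3, B3–B4, B4–B5, B5–B6, B6–B7, B7–B8

The largest bag has 2 vertices, giving width 1; this decomposition certifies tw(G) ≤ 1. G has an edge, so its treewidth is at least 1. The upper and lower bounds meet at 1, so that is the treewidth.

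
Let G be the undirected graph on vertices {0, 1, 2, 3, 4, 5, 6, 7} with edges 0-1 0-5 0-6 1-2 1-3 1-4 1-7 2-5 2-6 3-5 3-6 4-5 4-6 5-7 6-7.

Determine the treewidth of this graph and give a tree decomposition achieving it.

Every bag has size at most 4, so the width is 4 − 1 = 3 and tw(G) ≤ 3. For the lower bound: the 4 vertex sets {3,6}, {1,4}, {5}, {2} are disjoint, each induces a connected subgraph, and every pair is joined by at least one edge of G. Contracting each set to a single vertex therefore yields K_{4} as a minor, and since treewidth is minor-monotone, tw(G) ≥ tw(K_{4}) = 3. The upper and lower bounds meet at 3, so that is the treewidth.

Treewidth 3.
Bags: B1 = {1, 3, 5, 6}  B2 = {1, 4, 5, 6}  B3 = {1, 2, 5, 6}  B4 = {1, 5, 6, 7}  B5 = {0, 1, 5, 6}
Tree: B1–B2, B2–B3, B3–B4, B4–B5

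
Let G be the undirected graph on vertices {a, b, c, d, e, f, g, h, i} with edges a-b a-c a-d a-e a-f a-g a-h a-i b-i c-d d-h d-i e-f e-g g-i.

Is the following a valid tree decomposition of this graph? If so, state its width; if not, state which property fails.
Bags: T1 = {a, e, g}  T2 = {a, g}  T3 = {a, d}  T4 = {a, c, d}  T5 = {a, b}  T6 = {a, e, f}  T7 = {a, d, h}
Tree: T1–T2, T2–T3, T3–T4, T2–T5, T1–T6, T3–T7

A tree decomposition must satisfy three properties: every vertex lies in some bag; for every edge, both endpoints lie together in some bag; and for every vertex, the bags containing it form a connected subtree. Here vertex i appears in no bag, so the decomposition is invalid.

No — vertex i appears in no bag.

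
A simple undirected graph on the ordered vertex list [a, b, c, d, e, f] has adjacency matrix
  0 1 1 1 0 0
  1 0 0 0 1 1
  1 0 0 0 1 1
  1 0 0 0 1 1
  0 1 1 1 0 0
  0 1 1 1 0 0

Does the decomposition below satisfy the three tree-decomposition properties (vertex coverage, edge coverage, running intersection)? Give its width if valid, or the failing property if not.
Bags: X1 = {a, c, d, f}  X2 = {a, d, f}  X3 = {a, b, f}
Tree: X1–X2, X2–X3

A tree decomposition must satisfy three properties: every vertex lies in some bag; for every edge, both endpoints lie together in some bag; and for every vertex, the bags containing it form a connected subtree. Here vertex e appears in no bag, so the decomposition is invalid.

No — vertex e appears in no bag.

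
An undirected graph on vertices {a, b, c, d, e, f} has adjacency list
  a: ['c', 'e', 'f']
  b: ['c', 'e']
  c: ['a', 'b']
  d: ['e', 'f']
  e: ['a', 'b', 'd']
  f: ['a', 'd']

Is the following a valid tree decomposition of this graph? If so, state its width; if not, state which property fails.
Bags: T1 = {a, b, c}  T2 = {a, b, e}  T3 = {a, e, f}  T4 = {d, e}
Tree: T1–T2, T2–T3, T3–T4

A tree decomposition must satisfy three properties: every vertex lies in some bag; for every edge, both endpoints lie together in some bag; and for every vertex, the bags containing it form a connected subtree. Here edge (f,d) lies in no bag, so the decomposition is invalid.

No — edge (f,d) lies in no bag.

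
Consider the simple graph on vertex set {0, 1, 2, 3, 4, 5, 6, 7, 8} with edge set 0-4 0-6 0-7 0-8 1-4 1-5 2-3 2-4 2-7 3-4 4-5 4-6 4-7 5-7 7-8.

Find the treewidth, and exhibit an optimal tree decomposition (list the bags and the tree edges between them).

Every bag has size at most 3, so the width is 3 − 1 = 2 and tw(G) ≤ 2. On the other hand G contains the 3-clique {0, 7, 8}. A clique must lie in a single bag of any decomposition, so no decomposition can have width below 2. Therefore the treewidth is 2.

Treewidth 2.
One such decomposition:
Bags: B1 = {2, 3, 4}  B2 = {2, 4, 7}  B3 = {0, 4, 7}  B4 = {4, 5, 7}  B5 = {1, 4, 5}  B6 = {0, 4, 6}  B7 = {0, 7, 8}
Tree: B1–B2, B2–B3, B3–B4, B4–B5, B3–B6, B3–B7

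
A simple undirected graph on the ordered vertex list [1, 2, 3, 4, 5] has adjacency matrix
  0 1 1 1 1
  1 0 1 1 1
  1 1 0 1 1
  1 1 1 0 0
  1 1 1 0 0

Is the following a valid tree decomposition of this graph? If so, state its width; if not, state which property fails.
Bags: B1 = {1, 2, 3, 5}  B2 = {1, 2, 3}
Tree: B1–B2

A tree decomposition must satisfy three properties: every vertex lies in some bag; for every edge, both endpoints lie together in some bag; and for every vertex, the bags containing it form a connected subtree. Here vertex 4 appears in no bag, so the decomposition is invalid.

No — vertex 4 appears in no bag.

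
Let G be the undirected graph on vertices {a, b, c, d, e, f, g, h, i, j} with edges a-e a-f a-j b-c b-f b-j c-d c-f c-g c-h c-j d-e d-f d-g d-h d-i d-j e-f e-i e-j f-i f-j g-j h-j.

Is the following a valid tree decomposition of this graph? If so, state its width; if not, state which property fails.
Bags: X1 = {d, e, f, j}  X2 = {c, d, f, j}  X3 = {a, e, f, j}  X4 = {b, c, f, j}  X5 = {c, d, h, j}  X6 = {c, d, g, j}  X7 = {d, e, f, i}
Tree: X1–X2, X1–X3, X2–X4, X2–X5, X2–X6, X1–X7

Yes; width 3.

Vertex coverage: the bags together contain {a, b, c, d, e, f, g, h, i, j}, the full vertex set. Edge coverage: each edge of G has both endpoints in at least one bag. Running intersection: for every vertex, the bags containing it form a connected subtree. All three properties hold, so this is a valid tree decomposition of width max|bag| − 1 = 3, and hence tw(G) ≤ 3.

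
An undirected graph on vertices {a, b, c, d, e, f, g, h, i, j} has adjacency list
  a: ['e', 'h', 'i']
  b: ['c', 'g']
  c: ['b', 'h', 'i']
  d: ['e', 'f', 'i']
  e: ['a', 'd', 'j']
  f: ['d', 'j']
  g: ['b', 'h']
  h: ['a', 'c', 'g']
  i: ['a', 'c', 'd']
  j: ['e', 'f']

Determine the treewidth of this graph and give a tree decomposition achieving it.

Every bag has size at most 3, so the width is 3 − 1 = 2 and tw(G) ≤ 2. For the lower bound, G contains the cycle f–j–e–d–f, so G is not a forest; only forests have treewidth ≤ 1, hence tw(G) ≥ 2. The upper and lower bounds meet at 2, so that is the treewidth.

Treewidth 2.
Bags: B1 = {d, f, j}  B2 = {d, e, j}  B3 = {d, e, i}  B4 = {a, e, i}  B5 = {a, c, i}  B6 = {a, c, h}  B7 = {b, c, h}  B8 = {b, g, h}
Tree: B1–B2, B2–B3, B3–B4, B4–B5, B5–B6, B6–B7, B7–B8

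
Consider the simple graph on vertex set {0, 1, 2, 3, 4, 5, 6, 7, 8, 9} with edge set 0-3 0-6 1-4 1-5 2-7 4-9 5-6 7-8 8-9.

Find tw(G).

1

A width-1 tree decomposition is:
Bags: B1 = {2, 7}  B2 = {7, 8}  B3 = {8, 9}  B4 = {4, 9}  B5 = {1, 4}  B6 = {1, 5}  B7 = {5, 6}  B8 = {0, 6}  B9 = {0, 3}
Tree: B1–B2, B2–B3, B3–B4, B4–B5, B5–B6, B6–B7, B7–B8, B8–B9
The largest bag has 2 vertices, giving width 1; this decomposition certifies tw(G) ≤ 1. Any graph with an edge has treewidth ≥ 1, and G has the edge 2–7. Hence tw(G) = 1 exactly.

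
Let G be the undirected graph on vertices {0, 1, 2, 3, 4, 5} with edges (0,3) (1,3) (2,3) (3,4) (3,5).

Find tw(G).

1

A width-1 tree decomposition is:
Bags: B1 = {0, 3}  B2 = {1, 3}  B3 = {3, 4}  B4 = {3, 5}  B5 = {2, 3}
Tree: B1–B2, B1–B3, B3–B4, B3–B5
Each bag holds 2 vertices, so the decomposition has width 1, which upper-bounds the treewidth. G has an edge, so its treewidth is at least 1. Hence tw(G) = 1 exactly.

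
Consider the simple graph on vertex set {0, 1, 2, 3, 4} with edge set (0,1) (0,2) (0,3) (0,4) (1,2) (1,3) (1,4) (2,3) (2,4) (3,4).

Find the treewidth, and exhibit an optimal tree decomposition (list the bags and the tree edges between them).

A single bag containing all 5 vertices is trivially a valid decomposition of width 4. For the lower bound, the 5 vertices {0, 1, 2, 3, 4} are pairwise adjacent, and any tree decomposition puts a clique entirely inside one bag — forcing width ≥ 4. Therefore the treewidth is 4.

Treewidth 4.
Bags: B1 = {0, 1, 2, 3, 4}
Tree: (single bag)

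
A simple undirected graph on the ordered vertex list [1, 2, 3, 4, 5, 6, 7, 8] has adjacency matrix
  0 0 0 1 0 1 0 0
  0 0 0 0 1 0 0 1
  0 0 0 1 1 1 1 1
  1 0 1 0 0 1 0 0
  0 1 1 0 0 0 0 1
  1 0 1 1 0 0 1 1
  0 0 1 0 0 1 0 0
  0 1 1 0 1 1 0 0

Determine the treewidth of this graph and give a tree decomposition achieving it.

The largest bag has 3 vertices, giving width 2; this decomposition certifies tw(G) ≤ 2. On the other hand G contains the 3-clique {1, 4, 6}. A clique must lie in a single bag of any decomposition, so no decomposition can have width below 2. Combining the bounds, tw(G) = 2.

Treewidth 2.
One optimal decomposition is:
Bags: B1 = {2, 5, 8}  B2 = {3, 5, 8}  B3 = {3, 6, 8}  B4 = {3, 4, 6}  B5 = {1, 4, 6}  B6 = {3, 6, 7}
Tree: B1–B2, B2–B3, B3–B4, B4–B5, B3–B6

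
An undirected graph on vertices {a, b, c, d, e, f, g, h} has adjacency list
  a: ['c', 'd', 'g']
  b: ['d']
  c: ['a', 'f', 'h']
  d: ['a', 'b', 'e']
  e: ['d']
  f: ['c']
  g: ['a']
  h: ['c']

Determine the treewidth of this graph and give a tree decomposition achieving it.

Treewidth 1.
One such decomposition:
Bags: B1 = {d, e}  B2 = {a, d}  B3 = {a, c}  B4 = {b, d}  B5 = {c, h}  B6 = {a, g}  B7 = {c, f}
Tree: B1–B2, B2–B3, B1–B4, B3–B5, B2–B6, B3–B7

Each bag holds 2 vertices, so the decomposition has width 1, which upper-bounds the treewidth. Since G has at least one edge (e.g. e–d), it is not an edgeless graph, so tw(G) ≥ 1. The upper and lower bounds meet at 1, so that is the treewidth.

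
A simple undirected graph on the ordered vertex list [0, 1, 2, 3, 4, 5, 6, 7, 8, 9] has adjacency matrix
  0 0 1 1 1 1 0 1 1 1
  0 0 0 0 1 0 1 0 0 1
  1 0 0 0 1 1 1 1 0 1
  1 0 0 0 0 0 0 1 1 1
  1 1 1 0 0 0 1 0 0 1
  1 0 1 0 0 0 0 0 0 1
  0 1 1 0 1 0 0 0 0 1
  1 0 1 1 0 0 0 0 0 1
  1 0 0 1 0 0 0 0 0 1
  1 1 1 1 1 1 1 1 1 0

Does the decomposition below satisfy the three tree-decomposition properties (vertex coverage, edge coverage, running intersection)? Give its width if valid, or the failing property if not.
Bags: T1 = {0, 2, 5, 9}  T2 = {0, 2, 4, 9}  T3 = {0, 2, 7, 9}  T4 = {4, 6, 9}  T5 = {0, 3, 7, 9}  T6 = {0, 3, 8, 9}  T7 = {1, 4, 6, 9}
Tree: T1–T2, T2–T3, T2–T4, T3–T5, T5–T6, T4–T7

No — edge (2,6) lies in no bag.

A tree decomposition must satisfy three properties: every vertex lies in some bag; for every edge, both endpoints lie together in some bag; and for every vertex, the bags containing it form a connected subtree. Here edge (2,6) lies in no bag, so the decomposition is invalid.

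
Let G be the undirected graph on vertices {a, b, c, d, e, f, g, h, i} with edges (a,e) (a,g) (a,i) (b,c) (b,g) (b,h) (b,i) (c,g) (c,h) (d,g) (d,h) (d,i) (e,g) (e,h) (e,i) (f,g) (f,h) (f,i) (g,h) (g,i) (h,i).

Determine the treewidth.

A width-3 tree decomposition is:
Bags: B1 = {e, g, h, i}  B2 = {f, g, h, i}  B3 = {a, e, g, i}  B4 = {b, g, h, i}  B5 = {d, g, h, i}  B6 = {b, c, g, h}
Tree: B1–B2, B1–B3, B1–B4, B2–B5, B4–B6
Every bag has size at most 4, so the width is 4 − 1 = 3 and tw(G) ≤ 3. On the other hand G contains the 4-clique {b, c, g, h}. A clique must lie in a single bag of any decomposition, so no decomposition can have width below 3. The upper and lower bounds meet at 3, so that is the treewidth.

3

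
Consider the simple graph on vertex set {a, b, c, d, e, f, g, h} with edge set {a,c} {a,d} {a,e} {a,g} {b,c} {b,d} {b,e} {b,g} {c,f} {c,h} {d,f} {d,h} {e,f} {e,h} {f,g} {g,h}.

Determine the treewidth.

4

A width-4 tree decomposition is:
Bags: B1 = {a, b, c, f, h}  B2 = {a, b, d, f, h}  B3 = {a, b, f, g, h}  B4 = {a, b, e, f, h}
Tree: B1–B2, B2–B3, B3–B4
Every bag has size at most 5, so the width is 5 − 1 = 4 and tw(G) ≤ 4. For the lower bound: the 5 vertex sets {c,f}, {a,d}, {g,h}, {b}, {e} are disjoint, each induces a connected subgraph, and every pair is joined by at least one edge of G. Contracting each set to a single vertex therefore yields K_{5} as a minor, and since treewidth is minor-monotone, tw(G) ≥ tw(K_{5}) = 4. Combining the bounds, tw(G) = 4.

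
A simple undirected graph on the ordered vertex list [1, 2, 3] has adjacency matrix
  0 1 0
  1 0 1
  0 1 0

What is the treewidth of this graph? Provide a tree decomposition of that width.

Each bag holds 2 vertices, so the decomposition has width 1, which upper-bounds the treewidth. G has an edge, so its treewidth is at least 1. Combining the bounds, tw(G) = 1.

Treewidth 1.
One such decomposition:
Bags: B1 = {2, 3}  B2 = {1, 2}
Tree: B1–B2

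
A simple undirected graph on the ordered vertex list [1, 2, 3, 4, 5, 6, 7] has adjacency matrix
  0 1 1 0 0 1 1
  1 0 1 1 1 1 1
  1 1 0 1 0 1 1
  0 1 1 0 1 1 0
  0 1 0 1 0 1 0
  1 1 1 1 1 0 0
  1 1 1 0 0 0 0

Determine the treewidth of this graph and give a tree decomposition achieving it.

Each bag holds 4 vertices, so the decomposition has width 3, which upper-bounds the treewidth. For the lower bound, the 4 vertices {1, 2, 3, 6} are pairwise adjacent, and any tree decomposition puts a clique entirely inside one bag — forcing width ≥ 3. Hence tw(G) = 3 exactly.

Treewidth 3.
Bags: B1 = {2, 4, 5, 6}  B2 = {2, 3, 4, 6}  B3 = {1, 2, 3, 6}  B4 = {1, 2, 3, 7}
Tree: B1–B2, B2–B3, B3–B4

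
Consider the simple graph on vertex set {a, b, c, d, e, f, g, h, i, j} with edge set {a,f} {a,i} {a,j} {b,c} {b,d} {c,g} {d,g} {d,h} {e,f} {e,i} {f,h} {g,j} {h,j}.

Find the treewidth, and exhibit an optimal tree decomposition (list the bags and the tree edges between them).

Each bag holds 3 vertices, so the decomposition has width 2, which upper-bounds the treewidth. Since e–i–a–f–e is a cycle in G, G is not acyclic. Forests are exactly the graphs of treewidth ≤ 1, so tw(G) ≥ 2. Hence tw(G) = 2 exactly.

Treewidth 2.
One such decomposition:
Bags: B1 = {e, f, i}  B2 = {a, f, i}  B3 = {a, f, h}  B4 = {a, h, j}  B5 = {d, h, j}  B6 = {d, g, j}  B7 = {b, d, g}  B8 = {b, c, g}
Tree: B1–B2, B2–B3, B3–B4, B4–B5, B5–B6, B6–B7, B7–B8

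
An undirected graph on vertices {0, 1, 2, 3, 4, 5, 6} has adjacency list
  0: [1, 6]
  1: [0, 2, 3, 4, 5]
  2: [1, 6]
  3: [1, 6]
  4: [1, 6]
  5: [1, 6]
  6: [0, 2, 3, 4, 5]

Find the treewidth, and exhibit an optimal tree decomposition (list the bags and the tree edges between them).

Treewidth 2.
One such decomposition:
Bags: B1 = {1, 2, 6}  B2 = {1, 5, 6}  B3 = {0, 1, 6}  B4 = {1, 4, 6}  B5 = {1, 3, 6}
Tree: B1–B2, B2–B3, B3–B4, B4–B5

Each bag holds 3 vertices, so the decomposition has width 2, which upper-bounds the treewidth. The edges 1–2–6–5–1 form a cycle, so G is not a tree and its treewidth is at least 2. Combining the bounds, tw(G) = 2.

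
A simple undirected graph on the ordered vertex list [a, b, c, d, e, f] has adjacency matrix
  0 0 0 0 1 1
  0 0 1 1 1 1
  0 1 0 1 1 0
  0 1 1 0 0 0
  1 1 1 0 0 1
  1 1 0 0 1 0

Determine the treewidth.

A width-2 tree decomposition is:
Bags: B1 = {b, e, f}  B2 = {a, e, f}  B3 = {b, c, e}  B4 = {b, c, d}
Tree: B1–B2, B1–B3, B3–B4
The largest bag has 3 vertices, giving width 2; this decomposition certifies tw(G) ≤ 2. Conversely, {b, c, d} is a clique of size 3, and the vertices of any clique must share a bag in every tree decomposition; so some bag has ≥ 3 vertices and tw(G) ≥ 2. Hence tw(G) = 2 exactly.

2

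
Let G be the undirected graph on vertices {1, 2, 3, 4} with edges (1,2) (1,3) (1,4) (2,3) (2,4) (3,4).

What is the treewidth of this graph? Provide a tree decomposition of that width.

A single bag containing all 4 vertices is trivially a valid decomposition of width 3. For the lower bound, the 4 vertices {1, 2, 3, 4} are pairwise adjacent, and any tree decomposition puts a clique entirely inside one bag — forcing width ≥ 3. The upper and lower bounds meet at 3, so that is the treewidth.

Treewidth 3.
One such decomposition:
Bags: B1 = {1, 2, 3, 4}
Tree: (single bag)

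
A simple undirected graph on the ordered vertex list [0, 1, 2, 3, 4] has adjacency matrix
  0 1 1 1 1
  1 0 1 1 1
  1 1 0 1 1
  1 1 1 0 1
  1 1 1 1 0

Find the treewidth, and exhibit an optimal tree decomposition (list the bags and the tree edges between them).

With just one bag of size 5, the width is 5 − 1 = 4, so tw(G) ≤ 4. For the lower bound, the 5 vertices {0, 1, 2, 3, 4} are pairwise adjacent, and any tree decomposition puts a clique entirely inside one bag — forcing width ≥ 4. Therefore the treewidth is 4.

Treewidth 4.
One optimal decomposition is:
Bags: B1 = {0, 1, 2, 3, 4}
Tree: (single bag)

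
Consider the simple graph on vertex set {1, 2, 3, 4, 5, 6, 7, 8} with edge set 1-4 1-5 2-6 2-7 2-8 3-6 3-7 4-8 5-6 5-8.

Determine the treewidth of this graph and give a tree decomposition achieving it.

Treewidth 2.
Bags: B1 = {2, 3, 7}  B2 = {2, 3, 6}  B3 = {2, 6, 8}  B4 = {5, 6, 8}  B5 = {4, 5, 8}  B6 = {1, 4, 5}
Tree: B1–B2, B2–B3, B3–B4, B4–B5, B5–B6

The largest bag has 3 vertices, giving width 2; this decomposition certifies tw(G) ≤ 2. Since 7–3–6–2–7 is a cycle in G, G is not acyclic. Forests are exactly the graphs of treewidth ≤ 1, so tw(G) ≥ 2. Therefore the treewidth is 2.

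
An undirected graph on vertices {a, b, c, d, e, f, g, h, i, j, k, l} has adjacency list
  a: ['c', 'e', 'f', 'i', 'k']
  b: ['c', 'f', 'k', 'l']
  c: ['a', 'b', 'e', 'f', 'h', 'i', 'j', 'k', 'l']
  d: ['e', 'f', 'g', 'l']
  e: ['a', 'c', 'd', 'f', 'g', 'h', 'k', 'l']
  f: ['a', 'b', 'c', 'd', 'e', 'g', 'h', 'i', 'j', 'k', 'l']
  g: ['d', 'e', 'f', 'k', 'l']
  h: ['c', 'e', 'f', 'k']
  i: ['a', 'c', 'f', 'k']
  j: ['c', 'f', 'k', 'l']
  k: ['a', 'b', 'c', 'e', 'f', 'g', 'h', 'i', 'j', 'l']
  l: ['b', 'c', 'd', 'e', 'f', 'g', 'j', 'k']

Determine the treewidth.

A width-4 tree decomposition is:
Bags: B1 = {a, c, e, f, k}  B2 = {c, e, f, h, k}  B3 = {c, e, f, k, l}  B4 = {e, f, g, k, l}  B5 = {a, c, f, i, k}  B6 = {c, f, j, k, l}  B7 = {b, c, f, k, l}  B8 = {d, e, f, g, l}
Tree: B1–B2, B2–B3, B3–B4, B1–B5, B3–B6, B6–B7, B4–B8
The largest bag has 5 vertices, giving width 4; this decomposition certifies tw(G) ≤ 4. Conversely, {d, e, f, g, l} is a clique of size 5, and the vertices of any clique must share a bag in every tree decomposition; so some bag has ≥ 5 vertices and tw(G) ≥ 4. Hence tw(G) = 4 exactly.

4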